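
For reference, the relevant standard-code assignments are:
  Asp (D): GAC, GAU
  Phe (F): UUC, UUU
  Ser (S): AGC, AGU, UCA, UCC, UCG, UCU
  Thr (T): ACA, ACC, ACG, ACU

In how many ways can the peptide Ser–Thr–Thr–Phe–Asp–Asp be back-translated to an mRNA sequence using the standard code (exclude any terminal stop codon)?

768

Ser: 6 codons.
Thr: 4 codons.
Thr: 4 codons.
Phe: 2 codons.
Asp: 2 codons.
Asp: 2 codons.
6 × 4 × 4 × 2 × 2 × 2 = 768.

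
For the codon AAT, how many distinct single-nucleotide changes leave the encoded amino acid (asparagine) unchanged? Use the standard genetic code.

Position 1: none → 0 synonymous.
Position 2: none → 0 synonymous.
Position 3: AAC → 1 synonymous.
Total: 0 + 0 + 1 = 1.

1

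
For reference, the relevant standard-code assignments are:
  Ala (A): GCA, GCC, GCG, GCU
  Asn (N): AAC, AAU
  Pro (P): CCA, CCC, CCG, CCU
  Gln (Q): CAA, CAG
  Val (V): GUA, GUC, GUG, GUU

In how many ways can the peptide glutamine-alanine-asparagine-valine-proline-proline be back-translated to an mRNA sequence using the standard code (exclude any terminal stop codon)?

Gln: 2 codons.
Ala: 4 codons.
Asn: 2 codons.
Val: 4 codons.
Pro: 4 codons.
Pro: 4 codons.
2 × 4 × 2 × 4 × 4 × 4 = 1024.

1024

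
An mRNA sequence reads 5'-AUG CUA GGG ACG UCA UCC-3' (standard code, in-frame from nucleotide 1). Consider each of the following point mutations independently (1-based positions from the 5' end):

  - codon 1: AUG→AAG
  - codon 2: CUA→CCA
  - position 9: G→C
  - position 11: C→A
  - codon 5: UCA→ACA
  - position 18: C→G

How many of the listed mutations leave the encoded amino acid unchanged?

Codon 1: AUG (Met) → AAG (Lys) — missense.
Codon 2: CUA (Leu) → CCA (Pro) — missense.
Codon 3: GGG (Gly) → GGC (Gly) — synonymous.
Codon 4: ACG (Thr) → AAG (Lys) — missense.
Codon 5: UCA (Ser) → ACA (Thr) — missense.
Codon 6: UCC (Ser) → UCG (Ser) — synonymous.
Synonymous: 2 of 6.

2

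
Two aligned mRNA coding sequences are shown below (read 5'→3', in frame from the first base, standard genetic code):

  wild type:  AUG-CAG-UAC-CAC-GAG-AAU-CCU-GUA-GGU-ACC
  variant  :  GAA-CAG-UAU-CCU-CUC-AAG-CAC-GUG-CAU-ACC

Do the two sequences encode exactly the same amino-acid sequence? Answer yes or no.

no

Codon 1: AUG Met / GAA Glu — nonsynonymous.
Codon 2: CAG Gln / CAG Gln — identical.
Codon 3: UAC Tyr / UAU Tyr — synonymous.
Codon 4: CAC His / CCU Pro — nonsynonymous.
Codon 5: GAG Glu / CUC Leu — nonsynonymous.
Codon 6: AAU Asn / AAG Lys — nonsynonymous.
Codon 7: CCU Pro / CAC His — nonsynonymous.
Codon 8: GUA Val / GUG Val — synonymous.
Codon 9: GGU Gly / CAU His — nonsynonymous.
Codon 10: ACC Thr / ACC Thr — identical.
Nonsynonymous differences: 6 → different protein.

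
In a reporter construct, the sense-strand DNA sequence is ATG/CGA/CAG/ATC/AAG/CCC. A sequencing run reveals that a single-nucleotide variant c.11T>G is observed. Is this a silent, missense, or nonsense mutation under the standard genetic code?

missense

Position 11 falls in codon 4: ATC → Ile.
After the substitution the codon is AGC → Ser.
Ile ≠ Ser, so this is a missense mutation.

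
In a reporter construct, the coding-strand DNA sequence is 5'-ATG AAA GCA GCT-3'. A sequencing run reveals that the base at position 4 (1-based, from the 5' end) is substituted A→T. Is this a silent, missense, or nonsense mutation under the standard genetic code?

Position 4 falls in codon 2: AAA → Lys.
After the substitution the codon is TAA → Stop.
The new codon is a stop codon, so this is a nonsense mutation.

nonsense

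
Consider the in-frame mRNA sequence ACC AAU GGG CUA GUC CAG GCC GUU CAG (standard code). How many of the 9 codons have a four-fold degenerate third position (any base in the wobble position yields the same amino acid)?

6

Codon 1 ACC (Thr): third position 4-fold.
Codon 2 AAU (Asn): third position 2-fold.
Codon 3 GGG (Gly): third position 4-fold.
Codon 4 CUA (Leu): third position 4-fold.
Codon 5 GUC (Val): third position 4-fold.
Codon 6 CAG (Gln): third position 2-fold.
Codon 7 GCC (Ala): third position 4-fold.
Codon 8 GUU (Val): third position 4-fold.
Codon 9 CAG (Gln): third position 2-fold.
Four-fold degenerate third positions: 6.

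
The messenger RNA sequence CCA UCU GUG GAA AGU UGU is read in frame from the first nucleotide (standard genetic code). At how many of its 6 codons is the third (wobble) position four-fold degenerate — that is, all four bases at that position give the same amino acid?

Codon 1 CCA (Pro): third position 4-fold.
Codon 2 UCU (Ser): third position 4-fold.
Codon 3 GUG (Val): third position 4-fold.
Codon 4 GAA (Glu): third position 2-fold.
Codon 5 AGU (Ser): third position 2-fold.
Codon 6 UGU (Cys): third position 2-fold.
Four-fold degenerate third positions: 3.

3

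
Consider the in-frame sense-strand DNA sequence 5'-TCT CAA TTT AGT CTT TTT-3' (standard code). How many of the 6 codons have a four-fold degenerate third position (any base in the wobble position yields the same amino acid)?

Codon 1 TCT (Ser): third position 4-fold.
Codon 2 CAA (Gln): third position 2-fold.
Codon 3 TTT (Phe): third position 2-fold.
Codon 4 AGT (Ser): third position 2-fold.
Codon 5 CTT (Leu): third position 4-fold.
Codon 6 TTT (Phe): third position 2-fold.
Four-fold degenerate third positions: 2.

2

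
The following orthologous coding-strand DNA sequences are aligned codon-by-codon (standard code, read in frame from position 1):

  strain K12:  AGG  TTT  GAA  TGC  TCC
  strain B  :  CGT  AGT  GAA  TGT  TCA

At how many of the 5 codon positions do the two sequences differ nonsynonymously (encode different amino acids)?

Codon 1: AGG Arg / CGT Arg — synonymous.
Codon 2: TTT Phe / AGT Ser — nonsynonymous.
Codon 3: GAA Glu / GAA Glu — identical.
Codon 4: TGC Cys / TGT Cys — synonymous.
Codon 5: TCC Ser / TCA Ser — synonymous.
Nonsynonymous differences: 1.

1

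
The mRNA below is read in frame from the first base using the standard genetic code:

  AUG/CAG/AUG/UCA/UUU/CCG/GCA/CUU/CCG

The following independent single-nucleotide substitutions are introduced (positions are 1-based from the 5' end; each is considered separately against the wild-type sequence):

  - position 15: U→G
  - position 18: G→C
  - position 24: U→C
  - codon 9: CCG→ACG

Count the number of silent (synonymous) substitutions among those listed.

Codon 5: UUU (Phe) → UUG (Leu) — missense.
Codon 6: CCG (Pro) → CCC (Pro) — synonymous.
Codon 8: CUU (Leu) → CUC (Leu) — synonymous.
Codon 9: CCG (Pro) → ACG (Thr) — missense.
Synonymous: 2 of 4.

2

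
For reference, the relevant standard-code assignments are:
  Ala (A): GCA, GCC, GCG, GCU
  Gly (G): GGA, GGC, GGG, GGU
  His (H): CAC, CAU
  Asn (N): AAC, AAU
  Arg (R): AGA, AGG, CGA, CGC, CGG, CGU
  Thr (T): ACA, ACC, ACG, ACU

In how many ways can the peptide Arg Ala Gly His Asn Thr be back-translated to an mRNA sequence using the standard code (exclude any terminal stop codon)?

Arg: 6 codons.
Ala: 4 codons.
Gly: 4 codons.
His: 2 codons.
Asn: 2 codons.
Thr: 4 codons.
6 × 4 × 4 × 2 × 2 × 4 = 1536.

1536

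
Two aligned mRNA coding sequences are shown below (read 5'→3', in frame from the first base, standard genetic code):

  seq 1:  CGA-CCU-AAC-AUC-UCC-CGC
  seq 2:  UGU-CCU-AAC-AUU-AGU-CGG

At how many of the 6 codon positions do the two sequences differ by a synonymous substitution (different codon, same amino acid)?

3

Codon 1: CGA Arg / UGU Cys — nonsynonymous.
Codon 2: CCU Pro / CCU Pro — identical.
Codon 3: AAC Asn / AAC Asn — identical.
Codon 4: AUC Ile / AUU Ile — synonymous.
Codon 5: UCC Ser / AGU Ser — synonymous.
Codon 6: CGC Arg / CGG Arg — synonymous.
Synonymous differences: 3.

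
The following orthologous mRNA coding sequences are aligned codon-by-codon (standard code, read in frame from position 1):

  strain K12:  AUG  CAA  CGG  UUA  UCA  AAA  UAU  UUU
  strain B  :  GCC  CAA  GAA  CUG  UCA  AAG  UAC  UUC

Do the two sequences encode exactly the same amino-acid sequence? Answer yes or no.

Codon 1: AUG Met / GCC Ala — nonsynonymous.
Codon 2: CAA Gln / CAA Gln — identical.
Codon 3: CGG Arg / GAA Glu — nonsynonymous.
Codon 4: UUA Leu / CUG Leu — synonymous.
Codon 5: UCA Ser / UCA Ser — identical.
Codon 6: AAA Lys / AAG Lys — synonymous.
Codon 7: UAU Tyr / UAC Tyr — synonymous.
Codon 8: UUU Phe / UUC Phe — synonymous.
Nonsynonymous differences: 2 → different protein.

no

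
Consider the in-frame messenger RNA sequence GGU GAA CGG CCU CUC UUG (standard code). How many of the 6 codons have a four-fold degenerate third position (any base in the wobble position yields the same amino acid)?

4

Codon 1 GGU (Gly): third position 4-fold.
Codon 2 GAA (Glu): third position 2-fold.
Codon 3 CGG (Arg): third position 4-fold.
Codon 4 CCU (Pro): third position 4-fold.
Codon 5 CUC (Leu): third position 4-fold.
Codon 6 UUG (Leu): third position 2-fold.
Four-fold degenerate third positions: 4.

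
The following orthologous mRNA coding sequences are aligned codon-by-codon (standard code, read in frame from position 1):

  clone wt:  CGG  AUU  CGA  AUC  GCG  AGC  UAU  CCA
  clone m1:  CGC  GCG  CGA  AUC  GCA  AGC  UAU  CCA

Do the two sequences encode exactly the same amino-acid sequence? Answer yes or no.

no

Codon 1: CGG Arg / CGC Arg — synonymous.
Codon 2: AUU Ile / GCG Ala — nonsynonymous.
Codon 3: CGA Arg / CGA Arg — identical.
Codon 4: AUC Ile / AUC Ile — identical.
Codon 5: GCG Ala / GCA Ala — synonymous.
Codon 6: AGC Ser / AGC Ser — identical.
Codon 7: UAU Tyr / UAU Tyr — identical.
Codon 8: CCA Pro / CCA Pro — identical.
Nonsynonymous differences: 1 → different protein.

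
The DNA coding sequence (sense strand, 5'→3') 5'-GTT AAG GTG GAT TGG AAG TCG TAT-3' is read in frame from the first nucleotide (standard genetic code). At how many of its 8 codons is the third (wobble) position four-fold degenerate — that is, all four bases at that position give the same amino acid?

3

Codon 1 GTT (Val): third position 4-fold.
Codon 2 AAG (Lys): third position 2-fold.
Codon 3 GTG (Val): third position 4-fold.
Codon 4 GAT (Asp): third position 2-fold.
Codon 5 TGG (Trp): third position 1-fold.
Codon 6 AAG (Lys): third position 2-fold.
Codon 7 TCG (Ser): third position 4-fold.
Codon 8 TAT (Tyr): third position 2-fold.
Four-fold degenerate third positions: 3.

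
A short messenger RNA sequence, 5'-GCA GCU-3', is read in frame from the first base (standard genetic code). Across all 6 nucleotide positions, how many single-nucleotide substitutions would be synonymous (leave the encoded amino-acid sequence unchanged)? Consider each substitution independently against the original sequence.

6

Codon 1 (GCA, Ala): 3 synonymous substitutions.
Codon 2 (GCU, Ala): 3 synonymous substitutions.
Total: 3 + 3 = 6.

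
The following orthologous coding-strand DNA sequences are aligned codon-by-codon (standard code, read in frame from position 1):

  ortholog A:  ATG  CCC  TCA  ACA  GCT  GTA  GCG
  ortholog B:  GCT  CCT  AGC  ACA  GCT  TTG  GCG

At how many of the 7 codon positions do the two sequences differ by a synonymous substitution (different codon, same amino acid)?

Codon 1: ATG Met / GCT Ala — nonsynonymous.
Codon 2: CCC Pro / CCT Pro — synonymous.
Codon 3: TCA Ser / AGC Ser — synonymous.
Codon 4: ACA Thr / ACA Thr — identical.
Codon 5: GCT Ala / GCT Ala — identical.
Codon 6: GTA Val / TTG Leu — nonsynonymous.
Codon 7: GCG Ala / GCG Ala — identical.
Synonymous differences: 2.

2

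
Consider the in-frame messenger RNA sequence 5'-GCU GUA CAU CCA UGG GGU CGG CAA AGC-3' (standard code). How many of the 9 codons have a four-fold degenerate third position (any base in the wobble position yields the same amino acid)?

5

Codon 1 GCU (Ala): third position 4-fold.
Codon 2 GUA (Val): third position 4-fold.
Codon 3 CAU (His): third position 2-fold.
Codon 4 CCA (Pro): third position 4-fold.
Codon 5 UGG (Trp): third position 1-fold.
Codon 6 GGU (Gly): third position 4-fold.
Codon 7 CGG (Arg): third position 4-fold.
Codon 8 CAA (Gln): third position 2-fold.
Codon 9 AGC (Ser): third position 2-fold.
Four-fold degenerate third positions: 5.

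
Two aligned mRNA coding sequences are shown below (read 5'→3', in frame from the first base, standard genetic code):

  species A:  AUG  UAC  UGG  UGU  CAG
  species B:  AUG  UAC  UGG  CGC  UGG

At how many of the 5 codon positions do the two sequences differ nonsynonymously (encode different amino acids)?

Codon 1: AUG Met / AUG Met — identical.
Codon 2: UAC Tyr / UAC Tyr — identical.
Codon 3: UGG Trp / UGG Trp — identical.
Codon 4: UGU Cys / CGC Arg — nonsynonymous.
Codon 5: CAG Gln / UGG Trp — nonsynonymous.
Nonsynonymous differences: 2.

2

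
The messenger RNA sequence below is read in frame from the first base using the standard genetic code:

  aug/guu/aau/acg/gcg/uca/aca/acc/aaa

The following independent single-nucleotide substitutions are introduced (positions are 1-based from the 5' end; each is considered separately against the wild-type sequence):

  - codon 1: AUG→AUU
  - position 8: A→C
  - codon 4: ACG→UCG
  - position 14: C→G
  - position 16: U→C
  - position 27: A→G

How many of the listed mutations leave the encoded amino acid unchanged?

1

Codon 1: AUG (Met) → AUU (Ile) — missense.
Codon 3: AAU (Asn) → ACU (Thr) — missense.
Codon 4: ACG (Thr) → UCG (Ser) — missense.
Codon 5: GCG (Ala) → GGG (Gly) — missense.
Codon 6: UCA (Ser) → CCA (Pro) — missense.
Codon 9: AAA (Lys) → AAG (Lys) — synonymous.
Synonymous: 1 of 6.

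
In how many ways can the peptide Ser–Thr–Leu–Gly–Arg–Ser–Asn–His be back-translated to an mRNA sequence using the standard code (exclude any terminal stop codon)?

Ser: 6 codons.
Thr: 4 codons.
Leu: 6 codons.
Gly: 4 codons.
Arg: 6 codons.
Ser: 6 codons.
Asn: 2 codons.
His: 2 codons.
6 × 4 × 6 × 4 × 6 × 6 × 2 × 2 = 82944.

82944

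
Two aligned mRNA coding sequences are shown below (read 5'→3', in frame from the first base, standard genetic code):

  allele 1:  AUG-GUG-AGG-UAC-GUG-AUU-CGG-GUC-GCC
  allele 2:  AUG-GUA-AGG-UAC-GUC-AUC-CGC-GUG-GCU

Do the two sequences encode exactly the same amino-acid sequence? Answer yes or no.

Codon 1: AUG Met / AUG Met — identical.
Codon 2: GUG Val / GUA Val — synonymous.
Codon 3: AGG Arg / AGG Arg — identical.
Codon 4: UAC Tyr / UAC Tyr — identical.
Codon 5: GUG Val / GUC Val — synonymous.
Codon 6: AUU Ile / AUC Ile — synonymous.
Codon 7: CGG Arg / CGC Arg — synonymous.
Codon 8: GUC Val / GUG Val — synonymous.
Codon 9: GCC Ala / GCU Ala — synonymous.
Nonsynonymous differences: 0 → same protein.

yes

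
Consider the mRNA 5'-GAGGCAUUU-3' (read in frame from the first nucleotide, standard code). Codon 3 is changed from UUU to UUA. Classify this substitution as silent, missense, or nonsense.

Position 9 falls in codon 3: UUU → Phe.
After the substitution the codon is UUA → Leu.
Phe ≠ Leu, so this is a missense mutation.

missense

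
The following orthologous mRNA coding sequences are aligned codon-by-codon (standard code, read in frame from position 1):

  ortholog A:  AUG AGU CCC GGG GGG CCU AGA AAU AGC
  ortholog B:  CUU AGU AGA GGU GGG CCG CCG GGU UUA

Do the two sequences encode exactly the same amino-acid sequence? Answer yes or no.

Codon 1: AUG Met / CUU Leu — nonsynonymous.
Codon 2: AGU Ser / AGU Ser — identical.
Codon 3: CCC Pro / AGA Arg — nonsynonymous.
Codon 4: GGG Gly / GGU Gly — synonymous.
Codon 5: GGG Gly / GGG Gly — identical.
Codon 6: CCU Pro / CCG Pro — synonymous.
Codon 7: AGA Arg / CCG Pro — nonsynonymous.
Codon 8: AAU Asn / GGU Gly — nonsynonymous.
Codon 9: AGC Ser / UUA Leu — nonsynonymous.
Nonsynonymous differences: 5 → different protein.

no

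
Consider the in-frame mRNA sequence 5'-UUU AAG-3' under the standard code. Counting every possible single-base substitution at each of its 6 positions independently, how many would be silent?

Codon 1 (UUU, Phe): 1 synonymous substitution.
Codon 2 (AAG, Lys): 1 synonymous substitution.
Total: 1 + 1 = 2.

2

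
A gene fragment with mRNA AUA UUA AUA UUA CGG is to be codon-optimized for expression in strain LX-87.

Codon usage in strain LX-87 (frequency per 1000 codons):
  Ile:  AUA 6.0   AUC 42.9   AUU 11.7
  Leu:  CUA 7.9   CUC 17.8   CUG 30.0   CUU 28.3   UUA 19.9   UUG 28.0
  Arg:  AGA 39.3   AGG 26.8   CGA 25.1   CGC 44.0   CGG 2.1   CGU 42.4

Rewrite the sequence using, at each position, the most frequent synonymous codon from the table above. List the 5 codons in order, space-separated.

AUC CUG AUC CUG CGC

Codon 1 (Ile): best is AUC at 42.9.
Codon 2 (Leu): best is CUG at 30.0.
Codon 3 (Ile): best is AUC at 42.9.
Codon 4 (Leu): best is CUG at 30.0.
Codon 5 (Arg): best is CGC at 44.0.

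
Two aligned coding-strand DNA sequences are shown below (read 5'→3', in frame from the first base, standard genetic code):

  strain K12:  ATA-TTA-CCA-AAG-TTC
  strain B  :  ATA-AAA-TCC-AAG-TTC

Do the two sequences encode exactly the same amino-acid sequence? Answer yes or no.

no

Codon 1: ATA Ile / ATA Ile — identical.
Codon 2: TTA Leu / AAA Lys — nonsynonymous.
Codon 3: CCA Pro / TCC Ser — nonsynonymous.
Codon 4: AAG Lys / AAG Lys — identical.
Codon 5: TTC Phe / TTC Phe — identical.
Nonsynonymous differences: 2 → different protein.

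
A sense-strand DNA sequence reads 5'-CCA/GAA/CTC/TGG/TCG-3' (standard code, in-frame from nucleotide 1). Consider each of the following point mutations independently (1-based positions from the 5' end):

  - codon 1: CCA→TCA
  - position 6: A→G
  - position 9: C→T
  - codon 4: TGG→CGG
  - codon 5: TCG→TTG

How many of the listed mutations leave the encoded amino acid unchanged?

Codon 1: CCA (Pro) → TCA (Ser) — missense.
Codon 2: GAA (Glu) → GAG (Glu) — synonymous.
Codon 3: CTC (Leu) → CTT (Leu) — synonymous.
Codon 4: TGG (Trp) → CGG (Arg) — missense.
Codon 5: TCG (Ser) → TTG (Leu) — missense.
Synonymous: 2 of 5.

2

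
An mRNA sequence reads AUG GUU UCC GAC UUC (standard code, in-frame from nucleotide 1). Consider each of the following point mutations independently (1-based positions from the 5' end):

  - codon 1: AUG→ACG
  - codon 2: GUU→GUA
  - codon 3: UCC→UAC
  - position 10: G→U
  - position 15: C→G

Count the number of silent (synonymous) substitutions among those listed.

Codon 1: AUG (Met) → ACG (Thr) — missense.
Codon 2: GUU (Val) → GUA (Val) — synonymous.
Codon 3: UCC (Ser) → UAC (Tyr) — missense.
Codon 4: GAC (Asp) → UAC (Tyr) — missense.
Codon 5: UUC (Phe) → UUG (Leu) — missense.
Synonymous: 1 of 5.

1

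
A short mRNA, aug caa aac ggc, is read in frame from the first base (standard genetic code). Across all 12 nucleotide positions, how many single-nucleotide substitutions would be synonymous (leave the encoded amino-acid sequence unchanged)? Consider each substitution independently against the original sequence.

5

Codon 1 (AUG, Met): 0 synonymous substitutions.
Codon 2 (CAA, Gln): 1 synonymous substitution.
Codon 3 (AAC, Asn): 1 synonymous substitution.
Codon 4 (GGC, Gly): 3 synonymous substitutions.
Total: 0 + 1 + 1 + 3 = 5.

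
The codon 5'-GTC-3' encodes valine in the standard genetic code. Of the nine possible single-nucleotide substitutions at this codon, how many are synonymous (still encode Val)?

Position 1: none → 0 synonymous.
Position 2: none → 0 synonymous.
Position 3: GTT, GTA, GTG → 3 synonymous.
Total: 0 + 0 + 3 = 3.

3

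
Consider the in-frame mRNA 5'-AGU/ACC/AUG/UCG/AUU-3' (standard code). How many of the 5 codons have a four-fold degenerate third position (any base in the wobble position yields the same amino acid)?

Codon 1 AGU (Ser): third position 2-fold.
Codon 2 ACC (Thr): third position 4-fold.
Codon 3 AUG (Met): third position 1-fold.
Codon 4 UCG (Ser): third position 4-fold.
Codon 5 AUU (Ile): third position 3-fold.
Four-fold degenerate third positions: 2.

2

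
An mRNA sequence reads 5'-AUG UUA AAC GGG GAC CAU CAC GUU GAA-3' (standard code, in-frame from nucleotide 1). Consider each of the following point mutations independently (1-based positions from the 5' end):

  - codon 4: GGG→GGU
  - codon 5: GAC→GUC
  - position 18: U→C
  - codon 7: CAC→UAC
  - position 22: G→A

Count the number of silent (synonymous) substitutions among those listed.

2

Codon 4: GGG (Gly) → GGU (Gly) — synonymous.
Codon 5: GAC (Asp) → GUC (Val) — missense.
Codon 6: CAU (His) → CAC (His) — synonymous.
Codon 7: CAC (His) → UAC (Tyr) — missense.
Codon 8: GUU (Val) → AUU (Ile) — missense.
Synonymous: 2 of 5.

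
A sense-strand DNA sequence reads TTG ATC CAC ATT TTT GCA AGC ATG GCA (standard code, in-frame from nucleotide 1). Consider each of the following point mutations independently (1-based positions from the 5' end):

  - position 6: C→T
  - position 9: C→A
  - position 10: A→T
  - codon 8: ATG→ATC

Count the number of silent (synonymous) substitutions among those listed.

Codon 2: ATC (Ile) → ATT (Ile) — synonymous.
Codon 3: CAC (His) → CAA (Gln) — missense.
Codon 4: ATT (Ile) → TTT (Phe) — missense.
Codon 8: ATG (Met) → ATC (Ile) — missense.
Synonymous: 1 of 4.

1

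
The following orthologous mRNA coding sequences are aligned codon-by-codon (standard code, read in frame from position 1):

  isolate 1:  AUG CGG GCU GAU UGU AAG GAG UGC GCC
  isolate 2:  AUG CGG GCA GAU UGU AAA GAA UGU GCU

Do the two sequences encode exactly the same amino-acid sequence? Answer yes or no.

Codon 1: AUG Met / AUG Met — identical.
Codon 2: CGG Arg / CGG Arg — identical.
Codon 3: GCU Ala / GCA Ala — synonymous.
Codon 4: GAU Asp / GAU Asp — identical.
Codon 5: UGU Cys / UGU Cys — identical.
Codon 6: AAG Lys / AAA Lys — synonymous.
Codon 7: GAG Glu / GAA Glu — synonymous.
Codon 8: UGC Cys / UGU Cys — synonymous.
Codon 9: GCC Ala / GCU Ala — synonymous.
Nonsynonymous differences: 0 → same protein.

yes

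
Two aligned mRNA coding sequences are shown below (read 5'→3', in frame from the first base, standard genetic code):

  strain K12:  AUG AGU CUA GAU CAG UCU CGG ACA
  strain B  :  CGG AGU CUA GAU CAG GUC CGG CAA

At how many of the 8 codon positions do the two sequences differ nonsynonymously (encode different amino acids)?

3

Codon 1: AUG Met / CGG Arg — nonsynonymous.
Codon 2: AGU Ser / AGU Ser — identical.
Codon 3: CUA Leu / CUA Leu — identical.
Codon 4: GAU Asp / GAU Asp — identical.
Codon 5: CAG Gln / CAG Gln — identical.
Codon 6: UCU Ser / GUC Val — nonsynonymous.
Codon 7: CGG Arg / CGG Arg — identical.
Codon 8: ACA Thr / CAA Gln — nonsynonymous.
Nonsynonymous differences: 3.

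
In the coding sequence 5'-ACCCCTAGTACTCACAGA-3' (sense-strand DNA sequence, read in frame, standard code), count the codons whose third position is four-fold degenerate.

3

Codon 1 ACC (Thr): third position 4-fold.
Codon 2 CCT (Pro): third position 4-fold.
Codon 3 AGT (Ser): third position 2-fold.
Codon 4 ACT (Thr): third position 4-fold.
Codon 5 CAC (His): third position 2-fold.
Codon 6 AGA (Arg): third position 2-fold.
Four-fold degenerate third positions: 3.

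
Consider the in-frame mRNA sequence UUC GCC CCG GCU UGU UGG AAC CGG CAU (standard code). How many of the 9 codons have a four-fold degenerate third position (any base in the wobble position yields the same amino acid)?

Codon 1 UUC (Phe): third position 2-fold.
Codon 2 GCC (Ala): third position 4-fold.
Codon 3 CCG (Pro): third position 4-fold.
Codon 4 GCU (Ala): third position 4-fold.
Codon 5 UGU (Cys): third position 2-fold.
Codon 6 UGG (Trp): third position 1-fold.
Codon 7 AAC (Asn): third position 2-fold.
Codon 8 CGG (Arg): third position 4-fold.
Codon 9 CAU (His): third position 2-fold.
Four-fold degenerate third positions: 4.

4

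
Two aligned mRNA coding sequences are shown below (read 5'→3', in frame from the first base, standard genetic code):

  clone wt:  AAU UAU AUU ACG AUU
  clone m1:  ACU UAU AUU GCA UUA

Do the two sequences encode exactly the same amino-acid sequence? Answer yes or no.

Codon 1: AAU Asn / ACU Thr — nonsynonymous.
Codon 2: UAU Tyr / UAU Tyr — identical.
Codon 3: AUU Ile / AUU Ile — identical.
Codon 4: ACG Thr / GCA Ala — nonsynonymous.
Codon 5: AUU Ile / UUA Leu — nonsynonymous.
Nonsynonymous differences: 3 → different protein.

no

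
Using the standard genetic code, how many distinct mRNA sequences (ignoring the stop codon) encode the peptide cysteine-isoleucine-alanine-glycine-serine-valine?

2304

Cys: 2 codons.
Ile: 3 codons.
Ala: 4 codons.
Gly: 4 codons.
Ser: 6 codons.
Val: 4 codons.
2 × 3 × 4 × 4 × 6 × 4 = 2304.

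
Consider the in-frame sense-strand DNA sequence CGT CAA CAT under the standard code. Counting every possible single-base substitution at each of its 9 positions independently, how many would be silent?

Codon 1 (CGT, Arg): 3 synonymous substitutions.
Codon 2 (CAA, Gln): 1 synonymous substitution.
Codon 3 (CAT, His): 1 synonymous substitution.
Total: 3 + 1 + 1 = 5.

5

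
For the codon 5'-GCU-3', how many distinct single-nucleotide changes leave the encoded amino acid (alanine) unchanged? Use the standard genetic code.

Position 1: none → 0 synonymous.
Position 2: none → 0 synonymous.
Position 3: GCC, GCA, GCG → 3 synonymous.
Total: 0 + 0 + 3 = 3.

3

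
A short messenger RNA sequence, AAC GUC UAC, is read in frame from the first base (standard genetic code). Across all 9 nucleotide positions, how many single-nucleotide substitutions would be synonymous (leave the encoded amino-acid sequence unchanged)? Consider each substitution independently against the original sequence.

Codon 1 (AAC, Asn): 1 synonymous substitution.
Codon 2 (GUC, Val): 3 synonymous substitutions.
Codon 3 (UAC, Tyr): 1 synonymous substitution.
Total: 1 + 3 + 1 = 5.

5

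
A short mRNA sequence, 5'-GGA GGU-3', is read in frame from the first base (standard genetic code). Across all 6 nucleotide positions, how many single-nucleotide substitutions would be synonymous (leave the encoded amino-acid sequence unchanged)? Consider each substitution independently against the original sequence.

6

Codon 1 (GGA, Gly): 3 synonymous substitutions.
Codon 2 (GGU, Gly): 3 synonymous substitutions.
Total: 3 + 3 = 6.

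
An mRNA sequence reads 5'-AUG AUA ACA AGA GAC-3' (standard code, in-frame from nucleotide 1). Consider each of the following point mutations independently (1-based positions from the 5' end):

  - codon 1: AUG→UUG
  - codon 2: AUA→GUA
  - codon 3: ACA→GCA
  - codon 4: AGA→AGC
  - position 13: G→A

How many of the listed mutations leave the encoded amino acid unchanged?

Codon 1: AUG (Met) → UUG (Leu) — missense.
Codon 2: AUA (Ile) → GUA (Val) — missense.
Codon 3: ACA (Thr) → GCA (Ala) — missense.
Codon 4: AGA (Arg) → AGC (Ser) — missense.
Codon 5: GAC (Asp) → AAC (Asn) — missense.
Synonymous: 0 of 5.

0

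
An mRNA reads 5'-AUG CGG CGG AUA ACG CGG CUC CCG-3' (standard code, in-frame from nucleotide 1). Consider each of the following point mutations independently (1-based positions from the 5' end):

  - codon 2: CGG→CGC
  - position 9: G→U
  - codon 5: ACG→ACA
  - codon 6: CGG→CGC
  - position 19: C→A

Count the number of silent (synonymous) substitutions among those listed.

4

Codon 2: CGG (Arg) → CGC (Arg) — synonymous.
Codon 3: CGG (Arg) → CGU (Arg) — synonymous.
Codon 5: ACG (Thr) → ACA (Thr) — synonymous.
Codon 6: CGG (Arg) → CGC (Arg) — synonymous.
Codon 7: CUC (Leu) → AUC (Ile) — missense.
Synonymous: 4 of 5.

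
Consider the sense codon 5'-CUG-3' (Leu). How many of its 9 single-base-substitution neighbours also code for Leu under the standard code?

4

Position 1: UUG → 1 synonymous.
Position 2: none → 0 synonymous.
Position 3: CUU, CUC, CUA → 3 synonymous.
Total: 1 + 0 + 3 = 4.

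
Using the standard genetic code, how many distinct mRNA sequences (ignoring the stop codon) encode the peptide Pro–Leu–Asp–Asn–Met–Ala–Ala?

1536

Pro: 4 codons.
Leu: 6 codons.
Asp: 2 codons.
Asn: 2 codons.
Met: 1 codon.
Ala: 4 codons.
Ala: 4 codons.
4 × 6 × 2 × 2 × 1 × 4 × 4 = 1536.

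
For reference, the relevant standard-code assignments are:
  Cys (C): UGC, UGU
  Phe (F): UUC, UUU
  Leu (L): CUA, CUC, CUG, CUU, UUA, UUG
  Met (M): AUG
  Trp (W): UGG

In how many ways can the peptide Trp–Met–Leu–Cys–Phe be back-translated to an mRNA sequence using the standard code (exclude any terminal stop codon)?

Trp: 1 codon.
Met: 1 codon.
Leu: 6 codons.
Cys: 2 codons.
Phe: 2 codons.
1 × 1 × 6 × 2 × 2 = 24.

24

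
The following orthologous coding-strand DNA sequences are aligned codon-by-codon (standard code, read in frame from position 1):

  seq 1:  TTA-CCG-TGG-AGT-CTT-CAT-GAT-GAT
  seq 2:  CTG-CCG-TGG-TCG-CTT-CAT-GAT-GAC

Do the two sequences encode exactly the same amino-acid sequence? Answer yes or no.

Codon 1: TTA Leu / CTG Leu — synonymous.
Codon 2: CCG Pro / CCG Pro — identical.
Codon 3: TGG Trp / TGG Trp — identical.
Codon 4: AGT Ser / TCG Ser — synonymous.
Codon 5: CTT Leu / CTT Leu — identical.
Codon 6: CAT His / CAT His — identical.
Codon 7: GAT Asp / GAT Asp — identical.
Codon 8: GAT Asp / GAC Asp — synonymous.
Nonsynonymous differences: 0 → same protein.

yes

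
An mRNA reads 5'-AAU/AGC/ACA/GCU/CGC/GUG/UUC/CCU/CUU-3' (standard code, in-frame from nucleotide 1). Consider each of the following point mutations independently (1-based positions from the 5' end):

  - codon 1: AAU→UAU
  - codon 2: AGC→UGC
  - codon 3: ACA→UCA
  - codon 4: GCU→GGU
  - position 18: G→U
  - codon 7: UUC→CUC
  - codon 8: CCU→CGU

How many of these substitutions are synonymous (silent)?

Codon 1: AAU (Asn) → UAU (Tyr) — missense.
Codon 2: AGC (Ser) → UGC (Cys) — missense.
Codon 3: ACA (Thr) → UCA (Ser) — missense.
Codon 4: GCU (Ala) → GGU (Gly) — missense.
Codon 6: GUG (Val) → GUU (Val) — synonymous.
Codon 7: UUC (Phe) → CUC (Leu) — missense.
Codon 8: CCU (Pro) → CGU (Arg) — missense.
Synonymous: 1 of 7.

1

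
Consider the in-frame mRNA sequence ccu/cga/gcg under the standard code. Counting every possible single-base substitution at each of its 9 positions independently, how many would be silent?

Codon 1 (CCU, Pro): 3 synonymous substitutions.
Codon 2 (CGA, Arg): 4 synonymous substitutions.
Codon 3 (GCG, Ala): 3 synonymous substitutions.
Total: 3 + 4 + 3 = 10.

10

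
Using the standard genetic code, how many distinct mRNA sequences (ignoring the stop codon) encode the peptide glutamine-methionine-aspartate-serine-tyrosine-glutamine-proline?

Gln: 2 codons.
Met: 1 codon.
Asp: 2 codons.
Ser: 6 codons.
Tyr: 2 codons.
Gln: 2 codons.
Pro: 4 codons.
2 × 1 × 2 × 6 × 2 × 2 × 4 = 384.

384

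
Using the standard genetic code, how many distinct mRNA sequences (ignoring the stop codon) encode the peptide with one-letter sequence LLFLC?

Leu: 6 codons.
Leu: 6 codons.
Phe: 2 codons.
Leu: 6 codons.
Cys: 2 codons.
6 × 6 × 2 × 6 × 2 = 864.

864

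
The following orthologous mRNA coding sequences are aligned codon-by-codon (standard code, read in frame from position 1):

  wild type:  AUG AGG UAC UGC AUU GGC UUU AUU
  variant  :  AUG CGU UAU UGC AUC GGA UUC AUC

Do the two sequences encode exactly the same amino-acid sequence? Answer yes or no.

Codon 1: AUG Met / AUG Met — identical.
Codon 2: AGG Arg / CGU Arg — synonymous.
Codon 3: UAC Tyr / UAU Tyr — synonymous.
Codon 4: UGC Cys / UGC Cys — identical.
Codon 5: AUU Ile / AUC Ile — synonymous.
Codon 6: GGC Gly / GGA Gly — synonymous.
Codon 7: UUU Phe / UUC Phe — synonymous.
Codon 8: AUU Ile / AUC Ile — synonymous.
Nonsynonymous differences: 0 → same protein.

yes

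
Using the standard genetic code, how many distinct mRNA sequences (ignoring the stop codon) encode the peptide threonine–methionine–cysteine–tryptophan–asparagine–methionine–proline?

Thr: 4 codons.
Met: 1 codon.
Cys: 2 codons.
Trp: 1 codon.
Asn: 2 codons.
Met: 1 codon.
Pro: 4 codons.
4 × 1 × 2 × 1 × 2 × 1 × 4 = 64.

64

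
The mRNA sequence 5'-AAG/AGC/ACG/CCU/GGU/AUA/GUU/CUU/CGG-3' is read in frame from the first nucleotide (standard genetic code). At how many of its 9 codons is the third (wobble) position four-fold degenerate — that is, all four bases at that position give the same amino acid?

6

Codon 1 AAG (Lys): third position 2-fold.
Codon 2 AGC (Ser): third position 2-fold.
Codon 3 ACG (Thr): third position 4-fold.
Codon 4 CCU (Pro): third position 4-fold.
Codon 5 GGU (Gly): third position 4-fold.
Codon 6 AUA (Ile): third position 3-fold.
Codon 7 GUU (Val): third position 4-fold.
Codon 8 CUU (Leu): third position 4-fold.
Codon 9 CGG (Arg): third position 4-fold.
Four-fold degenerate third positions: 6.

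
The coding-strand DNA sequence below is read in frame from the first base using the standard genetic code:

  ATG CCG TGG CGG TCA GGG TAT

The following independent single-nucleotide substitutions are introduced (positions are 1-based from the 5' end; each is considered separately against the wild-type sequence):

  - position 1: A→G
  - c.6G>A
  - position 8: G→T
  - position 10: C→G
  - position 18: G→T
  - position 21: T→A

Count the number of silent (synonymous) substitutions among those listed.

Codon 1: ATG (Met) → GTG (Val) — missense.
Codon 2: CCG (Pro) → CCA (Pro) — synonymous.
Codon 3: TGG (Trp) → TTG (Leu) — missense.
Codon 4: CGG (Arg) → GGG (Gly) — missense.
Codon 6: GGG (Gly) → GGT (Gly) — synonymous.
Codon 7: TAT (Tyr) → TAA (Stop) — nonsense.
Synonymous: 2 of 6.

2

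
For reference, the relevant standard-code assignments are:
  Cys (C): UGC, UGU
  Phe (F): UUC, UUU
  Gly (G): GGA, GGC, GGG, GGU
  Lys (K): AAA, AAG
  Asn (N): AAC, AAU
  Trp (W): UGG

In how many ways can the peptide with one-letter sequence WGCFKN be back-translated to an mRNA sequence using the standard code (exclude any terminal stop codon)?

Trp: 1 codon.
Gly: 4 codons.
Cys: 2 codons.
Phe: 2 codons.
Lys: 2 codons.
Asn: 2 codons.
1 × 4 × 2 × 2 × 2 × 2 = 64.

64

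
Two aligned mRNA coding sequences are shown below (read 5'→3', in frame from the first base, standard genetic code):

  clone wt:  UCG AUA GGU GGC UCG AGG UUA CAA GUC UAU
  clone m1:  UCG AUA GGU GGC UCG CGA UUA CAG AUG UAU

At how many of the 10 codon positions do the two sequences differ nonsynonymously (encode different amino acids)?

Codon 1: UCG Ser / UCG Ser — identical.
Codon 2: AUA Ile / AUA Ile — identical.
Codon 3: GGU Gly / GGU Gly — identical.
Codon 4: GGC Gly / GGC Gly — identical.
Codon 5: UCG Ser / UCG Ser — identical.
Codon 6: AGG Arg / CGA Arg — synonymous.
Codon 7: UUA Leu / UUA Leu — identical.
Codon 8: CAA Gln / CAG Gln — synonymous.
Codon 9: GUC Val / AUG Met — nonsynonymous.
Codon 10: UAU Tyr / UAU Tyr — identical.
Nonsynonymous differences: 1.

1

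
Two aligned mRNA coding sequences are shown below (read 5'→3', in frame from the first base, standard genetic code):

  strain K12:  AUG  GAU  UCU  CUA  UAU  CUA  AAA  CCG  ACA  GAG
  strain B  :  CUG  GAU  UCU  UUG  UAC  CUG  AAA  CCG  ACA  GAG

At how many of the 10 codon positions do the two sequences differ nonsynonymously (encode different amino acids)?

1

Codon 1: AUG Met / CUG Leu — nonsynonymous.
Codon 2: GAU Asp / GAU Asp — identical.
Codon 3: UCU Ser / UCU Ser — identical.
Codon 4: CUA Leu / UUG Leu — synonymous.
Codon 5: UAU Tyr / UAC Tyr — synonymous.
Codon 6: CUA Leu / CUG Leu — synonymous.
Codon 7: AAA Lys / AAA Lys — identical.
Codon 8: CCG Pro / CCG Pro — identical.
Codon 9: ACA Thr / ACA Thr — identical.
Codon 10: GAG Glu / GAG Glu — identical.
Nonsynonymous differences: 1.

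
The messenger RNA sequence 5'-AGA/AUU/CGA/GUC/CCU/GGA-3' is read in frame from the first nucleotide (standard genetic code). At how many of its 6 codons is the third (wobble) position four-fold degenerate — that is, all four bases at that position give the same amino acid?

4

Codon 1 AGA (Arg): third position 2-fold.
Codon 2 AUU (Ile): third position 3-fold.
Codon 3 CGA (Arg): third position 4-fold.
Codon 4 GUC (Val): third position 4-fold.
Codon 5 CCU (Pro): third position 4-fold.
Codon 6 GGA (Gly): third position 4-fold.
Four-fold degenerate third positions: 4.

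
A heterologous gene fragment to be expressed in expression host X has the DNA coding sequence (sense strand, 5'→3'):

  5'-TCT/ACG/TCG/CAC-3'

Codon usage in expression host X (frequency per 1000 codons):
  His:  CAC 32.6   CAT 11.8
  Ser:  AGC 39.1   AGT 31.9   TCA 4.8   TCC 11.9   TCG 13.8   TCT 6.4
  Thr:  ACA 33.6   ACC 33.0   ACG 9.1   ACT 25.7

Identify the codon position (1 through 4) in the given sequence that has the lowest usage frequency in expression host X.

1

Codon 1 TCT (Ser): 6.4 per 1000.
Codon 2 ACG (Thr): 9.1 per 1000.
Codon 3 TCG (Ser): 13.8 per 1000.
Codon 4 CAC (His): 32.6 per 1000.
Lowest frequency is 6.4 at codon 1.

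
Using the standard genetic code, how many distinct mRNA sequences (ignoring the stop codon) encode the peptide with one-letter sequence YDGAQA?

512

Tyr: 2 codons.
Asp: 2 codons.
Gly: 4 codons.
Ala: 4 codons.
Gln: 2 codons.
Ala: 4 codons.
2 × 2 × 4 × 4 × 2 × 4 = 512.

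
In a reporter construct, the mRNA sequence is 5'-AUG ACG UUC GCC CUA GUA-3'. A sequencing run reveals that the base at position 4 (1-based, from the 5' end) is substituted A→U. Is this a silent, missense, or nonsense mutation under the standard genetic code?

missense

Position 4 falls in codon 2: ACG → Thr.
After the substitution the codon is UCG → Ser.
Thr ≠ Ser, so this is a missense mutation.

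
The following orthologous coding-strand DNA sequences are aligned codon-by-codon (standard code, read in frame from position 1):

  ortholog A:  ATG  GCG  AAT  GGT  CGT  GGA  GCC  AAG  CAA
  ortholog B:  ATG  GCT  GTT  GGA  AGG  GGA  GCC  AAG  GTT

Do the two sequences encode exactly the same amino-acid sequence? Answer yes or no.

Codon 1: ATG Met / ATG Met — identical.
Codon 2: GCG Ala / GCT Ala — synonymous.
Codon 3: AAT Asn / GTT Val — nonsynonymous.
Codon 4: GGT Gly / GGA Gly — synonymous.
Codon 5: CGT Arg / AGG Arg — synonymous.
Codon 6: GGA Gly / GGA Gly — identical.
Codon 7: GCC Ala / GCC Ala — identical.
Codon 8: AAG Lys / AAG Lys — identical.
Codon 9: CAA Gln / GTT Val — nonsynonymous.
Nonsynonymous differences: 2 → different protein.

no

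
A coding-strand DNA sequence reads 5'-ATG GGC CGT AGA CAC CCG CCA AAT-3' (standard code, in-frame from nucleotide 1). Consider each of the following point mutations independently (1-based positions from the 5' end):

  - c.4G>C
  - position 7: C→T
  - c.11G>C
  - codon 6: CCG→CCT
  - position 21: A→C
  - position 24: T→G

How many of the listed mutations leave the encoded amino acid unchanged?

Codon 2: GGC (Gly) → CGC (Arg) — missense.
Codon 3: CGT (Arg) → TGT (Cys) — missense.
Codon 4: AGA (Arg) → ACA (Thr) — missense.
Codon 6: CCG (Pro) → CCT (Pro) — synonymous.
Codon 7: CCA (Pro) → CCC (Pro) — synonymous.
Codon 8: AAT (Asn) → AAG (Lys) — missense.
Synonymous: 2 of 6.

2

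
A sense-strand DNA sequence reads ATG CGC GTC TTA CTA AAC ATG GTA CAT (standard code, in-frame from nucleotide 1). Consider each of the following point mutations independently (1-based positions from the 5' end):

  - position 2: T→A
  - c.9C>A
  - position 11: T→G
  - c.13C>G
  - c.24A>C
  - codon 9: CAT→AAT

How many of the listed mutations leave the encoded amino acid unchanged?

Codon 1: ATG (Met) → AAG (Lys) — missense.
Codon 3: GTC (Val) → GTA (Val) — synonymous.
Codon 4: TTA (Leu) → TGA (Stop) — nonsense.
Codon 5: CTA (Leu) → GTA (Val) — missense.
Codon 8: GTA (Val) → GTC (Val) — synonymous.
Codon 9: CAT (His) → AAT (Asn) — missense.
Synonymous: 2 of 6.

2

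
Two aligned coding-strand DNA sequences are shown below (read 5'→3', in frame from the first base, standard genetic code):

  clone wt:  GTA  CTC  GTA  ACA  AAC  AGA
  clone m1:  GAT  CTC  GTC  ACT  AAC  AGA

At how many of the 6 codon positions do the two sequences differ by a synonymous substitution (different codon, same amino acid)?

2

Codon 1: GTA Val / GAT Asp — nonsynonymous.
Codon 2: CTC Leu / CTC Leu — identical.
Codon 3: GTA Val / GTC Val — synonymous.
Codon 4: ACA Thr / ACT Thr — synonymous.
Codon 5: AAC Asn / AAC Asn — identical.
Codon 6: AGA Arg / AGA Arg — identical.
Synonymous differences: 2.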